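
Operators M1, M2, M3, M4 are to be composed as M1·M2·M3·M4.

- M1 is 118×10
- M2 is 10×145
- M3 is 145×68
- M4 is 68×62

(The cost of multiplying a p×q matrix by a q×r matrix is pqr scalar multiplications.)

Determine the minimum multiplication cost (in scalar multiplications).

213920

Adjacent pairs: M1M2 = 118·10·145 = 171100; M2M3 = 10·145·68 = 98600; M3M4 = 145·68·62 = 611320.
Length 3: M1..M3: k=1: 0+98600+118·10·68=178840; k=2: 171100+0+118·145·68=1334580 → min 178840 | M2..M4: k=2: 0+611320+10·145·62=701220; k=3: 98600+0+10·68·62=140760 → min 140760.
Length 4: M1..M4: k=1: 0+140760+118·10·62=213920; k=2: 171100+611320+118·145·62=1843240; k=3: 178840+0+118·68·62=676328 → min 213920.
Optimal order: (M1·((M2·M3)·M4)) with cost 213920.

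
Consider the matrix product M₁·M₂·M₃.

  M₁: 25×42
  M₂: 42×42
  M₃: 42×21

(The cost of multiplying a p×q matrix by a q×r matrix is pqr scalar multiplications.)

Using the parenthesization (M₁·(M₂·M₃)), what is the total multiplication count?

59094

(M₂·M₃): 42×42 by 42×21 → 42×21, cost 42·42·21 = 37044
(M₁·(M₂·M₃)): 25×42 by 42×21 → 25×21, cost 25·42·21 = 22050; cumulative 59094
Total: 59094 scalar multiplications.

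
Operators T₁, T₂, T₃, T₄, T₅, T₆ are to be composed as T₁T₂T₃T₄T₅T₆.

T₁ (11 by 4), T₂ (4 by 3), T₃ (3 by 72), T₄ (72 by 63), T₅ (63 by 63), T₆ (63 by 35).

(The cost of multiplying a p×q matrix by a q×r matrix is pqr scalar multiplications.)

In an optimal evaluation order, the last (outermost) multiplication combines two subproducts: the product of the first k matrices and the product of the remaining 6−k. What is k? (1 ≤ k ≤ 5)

Adjacent pairs: T₁T₂ = 11·4·3 = 132; T₂T₃ = 4·3·72 = 864; T₃T₄ = 3·72·63 = 13608; T₄T₅ = 72·63·63 = 285768; T₅T₆ = 63·63·35 = 138915.
Length 3: T₁..T₃: k=1: 0+864+11·4·72=4032; k=2: 132+0+11·3·72=2508 → min 2508 | T₂..T₄: k=2: 0+13608+4·3·63=14364; k=3: 864+0+4·72·63=19008 → min 14364 | T₃..T₅: k=3: 0+285768+3·72·63=299376; k=4: 13608+0+3·63·63=25515 → min 25515 | T₄..T₆: k=4: 0+138915+72·63·35=297675; k=5: 285768+0+72·63·35=444528 → min 297675.
Length 4: T₁..T₄: k=1: 0+14364+11·4·63=17136; k=2: 132+13608+11·3·63=15819; k=3: 2508+0+11·72·63=52404 → min 15819 | T₂..T₅: k=2: 0+25515+4·3·63=26271; k=3: 864+285768+4·72·63=304776; k=4: 14364+0+4·63·63=30240 → min 26271 | T₃..T₆: k=3: 0+297675+3·72·35=305235; k=4: 13608+138915+3·63·35=159138; k=5: 25515+0+3·63·35=32130 → min 32130.
Length 5: T₁..T₅: k=1: 0+26271+11·4·63=29043; k=2: 132+25515+11·3·63=27726; k=3: 2508+285768+11·72·63=338172; k=4: 15819+0+11·63·63=59478 → min 27726 | T₂..T₆: k=2: 0+32130+4·3·35=32550; k=3: 864+297675+4·72·35=308619; k=4: 14364+138915+4·63·35=162099; k=5: 26271+0+4·63·35=35091 → min 32550.
Top-level splits: k=1: (T₁..T₁)·(T₂..T₆) → 0+32550+11·4·35 = 34090; k=2: (T₁..T₂)·(T₃..T₆) → 132+32130+11·3·35 = 33417; k=3: (T₁..T₃)·(T₄..T₆) → 2508+297675+11·72·35 = 327903; k=4: (T₁..T₄)·(T₅..T₆) → 15819+138915+11·63·35 = 178989; k=5: (T₁..T₅)·(T₆..T₆) → 27726+0+11·63·35 = 51981.
Best split is after T₂, i.e. k = 2.

2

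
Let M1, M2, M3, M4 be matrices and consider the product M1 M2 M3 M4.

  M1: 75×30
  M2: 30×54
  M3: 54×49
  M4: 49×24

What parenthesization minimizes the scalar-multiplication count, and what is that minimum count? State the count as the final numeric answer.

156384

Adjacent pairs: M1M2 = 75·30·54 = 121500; M2M3 = 30·54·49 = 79380; M3M4 = 54·49·24 = 63504.
Length 3: M1..M3: k=1: 0+79380+75·30·49=189630; k=2: 121500+0+75·54·49=319950 → min 189630 | M2..M4: k=2: 0+63504+30·54·24=102384; k=3: 79380+0+30·49·24=114660 → min 102384.
Length 4: M1..M4: k=1: 0+102384+75·30·24=156384; k=2: 121500+63504+75·54·24=282204; k=3: 189630+0+75·49·24=277830 → min 156384.
Optimal parenthesization: (M1 (M2 (M3 M4))) with cost 156384.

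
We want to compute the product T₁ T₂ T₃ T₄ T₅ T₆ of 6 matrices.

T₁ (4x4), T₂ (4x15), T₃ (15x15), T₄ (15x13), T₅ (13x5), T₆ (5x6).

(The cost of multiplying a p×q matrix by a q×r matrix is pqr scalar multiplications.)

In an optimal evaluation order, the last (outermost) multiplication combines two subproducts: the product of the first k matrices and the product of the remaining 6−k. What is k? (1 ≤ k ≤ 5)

Adjacent pairs: T₁T₂ = 4·4·15 = 240; T₂T₃ = 4·15·15 = 900; T₃T₄ = 15·15·13 = 2925; T₄T₅ = 15·13·5 = 975; T₅T₆ = 13·5·6 = 390.
Length 3: T₁..T₃: k=1: 0+900+4·4·15=1140; k=2: 240+0+4·15·15=1140 → min 1140 | T₂..T₄: k=2: 0+2925+4·15·13=3705; k=3: 900+0+4·15·13=1680 → min 1680 | T₃..T₅: k=3: 0+975+15·15·5=2100; k=4: 2925+0+15·13·5=3900 → min 2100 | T₄..T₆: k=4: 0+390+15·13·6=1560; k=5: 975+0+15·5·6=1425 → min 1425.
Length 4: T₁..T₄: k=1: 0+1680+4·4·13=1888; k=2: 240+2925+4·15·13=3945; k=3: 1140+0+4·15·13=1920 → min 1888 | T₂..T₅: k=2: 0+2100+4·15·5=2400; k=3: 900+975+4·15·5=2175; k=4: 1680+0+4·13·5=1940 → min 1940 | T₃..T₆: k=3: 0+1425+15·15·6=2775; k=4: 2925+390+15·13·6=4485; k=5: 2100+0+15·5·6=2550 → min 2550.
Length 5: T₁..T₅: k=1: 0+1940+4·4·5=2020; k=2: 240+2100+4·15·5=2640; k=3: 1140+975+4·15·5=2415; k=4: 1888+0+4·13·5=2148 → min 2020 | T₂..T₆: k=2: 0+2550+4·15·6=2910; k=3: 900+1425+4·15·6=2685; k=4: 1680+390+4·13·6=2382; k=5: 1940+0+4·5·6=2060 → min 2060.
Top-level splits: k=1: (T₁..T₁)·(T₂..T₆) → 0+2060+4·4·6 = 2156; k=2: (T₁..T₂)·(T₃..T₆) → 240+2550+4·15·6 = 3150; k=3: (T₁..T₃)·(T₄..T₆) → 1140+1425+4·15·6 = 2925; k=4: (T₁..T₄)·(T₅..T₆) → 1888+390+4·13·6 = 2590; k=5: (T₁..T₅)·(T₆..T₆) → 2020+0+4·5·6 = 2140.
Best split is after T₅, i.e. k = 5.

5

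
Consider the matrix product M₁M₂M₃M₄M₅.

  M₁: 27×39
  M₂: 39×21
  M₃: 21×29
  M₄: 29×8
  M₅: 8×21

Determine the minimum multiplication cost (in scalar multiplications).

Adjacent pairs: M₁M₂ = 27·39·21 = 22113; M₂M₃ = 39·21·29 = 23751; M₃M₄ = 21·29·8 = 4872; M₄M₅ = 29·8·21 = 4872.
Length 3: M₁..M₃: k=1: 0+23751+27·39·29=54288; k=2: 22113+0+27·21·29=38556 → min 38556 | M₂..M₄: k=2: 0+4872+39·21·8=11424; k=3: 23751+0+39·29·8=32799 → min 11424 | M₃..M₅: k=3: 0+4872+21·29·21=17661; k=4: 4872+0+21·8·21=8400 → min 8400.
Length 4: M₁..M₄: k=1: 0+11424+27·39·8=19848; k=2: 22113+4872+27·21·8=31521; k=3: 38556+0+27·29·8=44820 → min 19848 | M₂..M₅: k=2: 0+8400+39·21·21=25599; k=3: 23751+4872+39·29·21=52374; k=4: 11424+0+39·8·21=17976 → min 17976.
Length 5: M₁..M₅: k=1: 0+17976+27·39·21=40089; k=2: 22113+8400+27·21·21=42420; k=3: 38556+4872+27·29·21=59871; k=4: 19848+0+27·8·21=24384 → min 24384.
Optimal order: ((M₁(M₂(M₃M₄)))M₅) with cost 24384.

24384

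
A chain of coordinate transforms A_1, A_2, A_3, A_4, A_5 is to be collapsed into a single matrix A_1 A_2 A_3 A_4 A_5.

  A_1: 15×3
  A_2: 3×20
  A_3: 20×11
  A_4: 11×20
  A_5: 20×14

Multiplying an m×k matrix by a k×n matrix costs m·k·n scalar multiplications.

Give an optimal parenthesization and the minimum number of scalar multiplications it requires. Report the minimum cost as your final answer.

2790

Adjacent pairs: A_1A_2 = 15·3·20 = 900; A_2A_3 = 3·20·11 = 660; A_3A_4 = 20·11·20 = 4400; A_4A_5 = 11·20·14 = 3080.
Length 3: A_1..A_3: k=1: 0+660+15·3·11=1155; k=2: 900+0+15·20·11=4200 → min 1155 | A_2..A_4: k=2: 0+4400+3·20·20=5600; k=3: 660+0+3·11·20=1320 → min 1320 | A_3..A_5: k=3: 0+3080+20·11·14=6160; k=4: 4400+0+20·20·14=10000 → min 6160.
Length 4: A_1..A_4: k=1: 0+1320+15·3·20=2220; k=2: 900+4400+15·20·20=11300; k=3: 1155+0+15·11·20=4455 → min 2220 | A_2..A_5: k=2: 0+6160+3·20·14=7000; k=3: 660+3080+3·11·14=4202; k=4: 1320+0+3·20·14=2160 → min 2160.
Length 5: A_1..A_5: k=1: 0+2160+15·3·14=2790; k=2: 900+6160+15·20·14=11260; k=3: 1155+3080+15·11·14=6545; k=4: 2220+0+15·20·14=6420 → min 2790.
Optimal parenthesization: (A_1 (((A_2 A_3) A_4) A_5)) with cost 2790.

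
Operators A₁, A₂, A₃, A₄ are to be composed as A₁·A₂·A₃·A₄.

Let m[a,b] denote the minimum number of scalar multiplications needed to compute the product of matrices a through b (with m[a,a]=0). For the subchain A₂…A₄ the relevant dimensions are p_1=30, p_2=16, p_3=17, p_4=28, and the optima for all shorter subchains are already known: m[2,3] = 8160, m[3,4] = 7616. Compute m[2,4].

m[2,4] = min over k∈[2,3] of m[2,k]+m[k+1,4]+p_{1}·p_k·p_{4}.
k=2: 0 + 7616 + 30·16·28 = 21056; k=3: 8160 + 0 + 30·17·28 = 22440.
Minimum: 21056 at k=2.

21056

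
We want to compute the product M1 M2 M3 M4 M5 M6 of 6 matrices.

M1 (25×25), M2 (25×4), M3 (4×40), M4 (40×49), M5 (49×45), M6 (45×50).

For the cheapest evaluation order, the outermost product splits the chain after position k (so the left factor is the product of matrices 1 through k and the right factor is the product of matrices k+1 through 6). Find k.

Adjacent pairs: M1M2 = 25·25·4 = 2500; M2M3 = 25·4·40 = 4000; M3M4 = 4·40·49 = 7840; M4M5 = 40·49·45 = 88200; M5M6 = 49·45·50 = 110250.
Length 3: M1..M3: k=1: 0+4000+25·25·40=29000; k=2: 2500+0+25·4·40=6500 → min 6500 | M2..M4: k=2: 0+7840+25·4·49=12740; k=3: 4000+0+25·40·49=53000 → min 12740 | M3..M5: k=3: 0+88200+4·40·45=95400; k=4: 7840+0+4·49·45=16660 → min 16660 | M4..M6: k=4: 0+110250+40·49·50=208250; k=5: 88200+0+40·45·50=178200 → min 178200.
Length 4: M1..M4: k=1: 0+12740+25·25·49=43365; k=2: 2500+7840+25·4·49=15240; k=3: 6500+0+25·40·49=55500 → min 15240 | M2..M5: k=2: 0+16660+25·4·45=21160; k=3: 4000+88200+25·40·45=137200; k=4: 12740+0+25·49·45=67865 → min 21160 | M3..M6: k=3: 0+178200+4·40·50=186200; k=4: 7840+110250+4·49·50=127890; k=5: 16660+0+4·45·50=25660 → min 25660.
Length 5: M1..M5: k=1: 0+21160+25·25·45=49285; k=2: 2500+16660+25·4·45=23660; k=3: 6500+88200+25·40·45=139700; k=4: 15240+0+25·49·45=70365 → min 23660 | M2..M6: k=2: 0+25660+25·4·50=30660; k=3: 4000+178200+25·40·50=232200; k=4: 12740+110250+25·49·50=184240; k=5: 21160+0+25·45·50=77410 → min 30660.
Top-level splits: k=1: (M1..M1)·(M2..M6) → 0+30660+25·25·50 = 61910; k=2: (M1..M2)·(M3..M6) → 2500+25660+25·4·50 = 33160; k=3: (M1..M3)·(M4..M6) → 6500+178200+25·40·50 = 234700; k=4: (M1..M4)·(M5..M6) → 15240+110250+25·49·50 = 186740; k=5: (M1..M5)·(M6..M6) → 23660+0+25·45·50 = 79910.
Best split is after M2, i.e. k = 2.

2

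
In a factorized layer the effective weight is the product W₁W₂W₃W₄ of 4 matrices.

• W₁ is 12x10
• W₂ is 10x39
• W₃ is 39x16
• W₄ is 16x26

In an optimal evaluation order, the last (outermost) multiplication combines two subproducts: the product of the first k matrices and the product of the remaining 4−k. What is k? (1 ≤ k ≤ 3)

3

Adjacent pairs: W₁W₂ = 12·10·39 = 4680; W₂W₃ = 10·39·16 = 6240; W₃W₄ = 39·16·26 = 16224.
Length 3: W₁..W₃: k=1: 0+6240+12·10·16=8160; k=2: 4680+0+12·39·16=12168 → min 8160 | W₂..W₄: k=2: 0+16224+10·39·26=26364; k=3: 6240+0+10·16·26=10400 → min 10400.
Top-level splits: k=1: (W₁..W₁)·(W₂..W₄) → 0+10400+12·10·26 = 13520; k=2: (W₁..W₂)·(W₃..W₄) → 4680+16224+12·39·26 = 33072; k=3: (W₁..W₃)·(W₄..W₄) → 8160+0+12·16·26 = 13152.
Best split is after W₃, i.e. k = 3.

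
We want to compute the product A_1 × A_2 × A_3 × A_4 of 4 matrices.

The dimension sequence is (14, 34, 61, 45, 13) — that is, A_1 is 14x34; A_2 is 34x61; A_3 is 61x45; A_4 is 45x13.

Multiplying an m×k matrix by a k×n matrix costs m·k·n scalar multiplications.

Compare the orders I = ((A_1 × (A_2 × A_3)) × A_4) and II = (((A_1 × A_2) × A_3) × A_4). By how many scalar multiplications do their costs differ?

47284

Order I = ((A_1 × (A_2 × A_3)) × A_4): (A_2 × A_3): 34×61 by 61×45 → 34×45, cost 34·61·45 = 93330; (A_1 × (A_2 × A_3)): 14×34 by 34×45 → 14×45, cost 14·34·45 = 21420; cumulative 114750; ((A_1 × (A_2 × A_3)) × A_4): 14×45 by 45×13 → 14×13, cost 14·45·13 = 8190; cumulative 122940. Total 122940.
Order II = (((A_1 × A_2) × A_3) × A_4): (A_1 × A_2): 14×34 by 34×61 → 14×61, cost 14·34·61 = 29036; ((A_1 × A_2) × A_3): 14×61 by 61×45 → 14×45, cost 14·61·45 = 38430; cumulative 67466; (((A_1 × A_2) × A_3) × A_4): 14×45 by 45×13 → 14×13, cost 14·45·13 = 8190; cumulative 75656. Total 75656.
Difference: |122940 − 75656| = 47284.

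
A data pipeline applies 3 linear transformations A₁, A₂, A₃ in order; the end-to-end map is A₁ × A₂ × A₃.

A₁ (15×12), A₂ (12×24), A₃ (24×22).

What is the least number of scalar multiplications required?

Order (A₁ × (A₂ × A₃)): (A₂ × A₃): 12×24 by 24×22 → 12×22, cost 12·24·22 = 6336; (A₁ × (A₂ × A₃)): 15×12 by 12×22 → 15×22, cost 15·12·22 = 3960; cumulative 10296. Total 10296.
Order ((A₁ × A₂) × A₃): (A₁ × A₂): 15×12 by 12×24 → 15×24, cost 15·12·24 = 4320; ((A₁ × A₂) × A₃): 15×24 by 24×22 → 15×22, cost 15·24·22 = 7920; cumulative 12240. Total 12240.
Minimum: 10296.

10296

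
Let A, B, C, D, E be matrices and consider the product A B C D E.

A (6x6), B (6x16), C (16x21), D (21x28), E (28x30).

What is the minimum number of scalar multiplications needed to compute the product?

11160

Adjacent pairs: AB = 6·6·16 = 576; BC = 6·16·21 = 2016; CD = 16·21·28 = 9408; DE = 21·28·30 = 17640.
Length 3: A..C: k=1: 0+2016+6·6·21=2772; k=2: 576+0+6·16·21=2592 → min 2592 | B..D: k=2: 0+9408+6·16·28=12096; k=3: 2016+0+6·21·28=5544 → min 5544 | C..E: k=3: 0+17640+16·21·30=27720; k=4: 9408+0+16·28·30=22848 → min 22848.
Length 4: A..D: k=1: 0+5544+6·6·28=6552; k=2: 576+9408+6·16·28=12672; k=3: 2592+0+6·21·28=6120 → min 6120 | B..E: k=2: 0+22848+6·16·30=25728; k=3: 2016+17640+6·21·30=23436; k=4: 5544+0+6·28·30=10584 → min 10584.
Length 5: A..E: k=1: 0+10584+6·6·30=11664; k=2: 576+22848+6·16·30=26304; k=3: 2592+17640+6·21·30=24012; k=4: 6120+0+6·28·30=11160 → min 11160.
Optimal order: ((((A B) C) D) E) with cost 11160.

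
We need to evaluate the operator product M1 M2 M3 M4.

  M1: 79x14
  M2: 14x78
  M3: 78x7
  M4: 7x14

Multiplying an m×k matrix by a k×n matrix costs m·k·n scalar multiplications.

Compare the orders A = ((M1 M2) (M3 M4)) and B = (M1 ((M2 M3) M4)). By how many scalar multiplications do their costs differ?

155680

Order A = ((M1 M2) (M3 M4)): (M1 M2): 79×14 by 14×78 → 79×78, cost 79·14·78 = 86268; (M3 M4): 78×7 by 7×14 → 78×14, cost 78·7·14 = 7644; ((M1 M2) (M3 M4)): 79×78 by 78×14 → 79×14, cost 79·78·14 = 86268; cumulative 180180. Total 180180.
Order B = (M1 ((M2 M3) M4)): (M2 M3): 14×78 by 78×7 → 14×7, cost 14·78·7 = 7644; ((M2 M3) M4): 14×7 by 7×14 → 14×14, cost 14·7·14 = 1372; cumulative 9016; (M1 ((M2 M3) M4)): 79×14 by 14×14 → 79×14, cost 79·14·14 = 15484; cumulative 24500. Total 24500.
Difference: |180180 − 24500| = 155680.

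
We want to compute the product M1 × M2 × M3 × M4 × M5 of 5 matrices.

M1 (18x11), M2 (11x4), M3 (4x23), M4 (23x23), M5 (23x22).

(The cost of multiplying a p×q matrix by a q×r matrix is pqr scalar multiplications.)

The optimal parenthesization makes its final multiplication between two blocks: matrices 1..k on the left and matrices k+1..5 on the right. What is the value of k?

2

Adjacent pairs: M1M2 = 18·11·4 = 792; M2M3 = 11·4·23 = 1012; M3M4 = 4·23·23 = 2116; M4M5 = 23·23·22 = 11638.
Length 3: M1..M3: k=1: 0+1012+18·11·23=5566; k=2: 792+0+18·4·23=2448 → min 2448 | M2..M4: k=2: 0+2116+11·4·23=3128; k=3: 1012+0+11·23·23=6831 → min 3128 | M3..M5: k=3: 0+11638+4·23·22=13662; k=4: 2116+0+4·23·22=4140 → min 4140.
Length 4: M1..M4: k=1: 0+3128+18·11·23=7682; k=2: 792+2116+18·4·23=4564; k=3: 2448+0+18·23·23=11970 → min 4564 | M2..M5: k=2: 0+4140+11·4·22=5108; k=3: 1012+11638+11·23·22=18216; k=4: 3128+0+11·23·22=8694 → min 5108.
Top-level splits: k=1: (M1..M1)·(M2..M5) → 0+5108+18·11·22 = 9464; k=2: (M1..M2)·(M3..M5) → 792+4140+18·4·22 = 6516; k=3: (M1..M3)·(M4..M5) → 2448+11638+18·23·22 = 23194; k=4: (M1..M4)·(M5..M5) → 4564+0+18·23·22 = 13672.
Best split is after M2, i.e. k = 2.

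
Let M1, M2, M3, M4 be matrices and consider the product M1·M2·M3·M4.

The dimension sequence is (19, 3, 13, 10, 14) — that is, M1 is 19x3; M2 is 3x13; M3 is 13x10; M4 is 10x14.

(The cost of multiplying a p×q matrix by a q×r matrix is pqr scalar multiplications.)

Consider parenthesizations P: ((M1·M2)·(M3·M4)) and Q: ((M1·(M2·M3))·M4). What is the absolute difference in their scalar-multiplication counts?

2399

Order P = ((M1·M2)·(M3·M4)): (M1·M2): 19×3 by 3×13 → 19×13, cost 19·3·13 = 741; (M3·M4): 13×10 by 10×14 → 13×14, cost 13·10·14 = 1820; ((M1·M2)·(M3·M4)): 19×13 by 13×14 → 19×14, cost 19·13·14 = 3458; cumulative 6019. Total 6019.
Order Q = ((M1·(M2·M3))·M4): (M2·M3): 3×13 by 13×10 → 3×10, cost 3·13·10 = 390; (M1·(M2·M3)): 19×3 by 3×10 → 19×10, cost 19·3·10 = 570; cumulative 960; ((M1·(M2·M3))·M4): 19×10 by 10×14 → 19×14, cost 19·10·14 = 2660; cumulative 3620. Total 3620.
Difference: |6019 − 3620| = 2399.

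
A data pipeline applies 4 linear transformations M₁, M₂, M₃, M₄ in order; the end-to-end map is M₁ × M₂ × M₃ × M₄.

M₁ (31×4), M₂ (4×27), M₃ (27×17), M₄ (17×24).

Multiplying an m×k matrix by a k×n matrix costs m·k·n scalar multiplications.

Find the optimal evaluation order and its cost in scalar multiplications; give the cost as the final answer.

6444

Adjacent pairs: M₁M₂ = 31·4·27 = 3348; M₂M₃ = 4·27·17 = 1836; M₃M₄ = 27·17·24 = 11016.
Length 3: M₁..M₃: k=1: 0+1836+31·4·17=3944; k=2: 3348+0+31·27·17=17577 → min 3944 | M₂..M₄: k=2: 0+11016+4·27·24=13608; k=3: 1836+0+4·17·24=3468 → min 3468.
Length 4: M₁..M₄: k=1: 0+3468+31·4·24=6444; k=2: 3348+11016+31·27·24=34452; k=3: 3944+0+31·17·24=16592 → min 6444.
Optimal parenthesization: (M₁ × ((M₂ × M₃) × M₄)) with cost 6444.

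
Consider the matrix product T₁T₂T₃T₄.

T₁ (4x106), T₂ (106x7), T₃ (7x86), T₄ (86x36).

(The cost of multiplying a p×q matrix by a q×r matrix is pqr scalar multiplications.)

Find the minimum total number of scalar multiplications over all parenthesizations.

17760

Adjacent pairs: T₁T₂ = 4·106·7 = 2968; T₂T₃ = 106·7·86 = 63812; T₃T₄ = 7·86·36 = 21672.
Length 3: T₁..T₃: k=1: 0+63812+4·106·86=100276; k=2: 2968+0+4·7·86=5376 → min 5376 | T₂..T₄: k=2: 0+21672+106·7·36=48384; k=3: 63812+0+106·86·36=391988 → min 48384.
Length 4: T₁..T₄: k=1: 0+48384+4·106·36=63648; k=2: 2968+21672+4·7·36=25648; k=3: 5376+0+4·86·36=17760 → min 17760.
Optimal order: (((T₁T₂)T₃)T₄) with cost 17760.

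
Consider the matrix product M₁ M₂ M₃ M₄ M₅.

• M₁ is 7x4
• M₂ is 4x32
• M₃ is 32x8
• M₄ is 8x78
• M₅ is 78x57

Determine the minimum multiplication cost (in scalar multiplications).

Adjacent pairs: M₁M₂ = 7·4·32 = 896; M₂M₃ = 4·32·8 = 1024; M₃M₄ = 32·8·78 = 19968; M₄M₅ = 8·78·57 = 35568.
Length 3: M₁..M₃: k=1: 0+1024+7·4·8=1248; k=2: 896+0+7·32·8=2688 → min 1248 | M₂..M₄: k=2: 0+19968+4·32·78=29952; k=3: 1024+0+4·8·78=3520 → min 3520 | M₃..M₅: k=3: 0+35568+32·8·57=50160; k=4: 19968+0+32·78·57=162240 → min 50160.
Length 4: M₁..M₄: k=1: 0+3520+7·4·78=5704; k=2: 896+19968+7·32·78=38336; k=3: 1248+0+7·8·78=5616 → min 5616 | M₂..M₅: k=2: 0+50160+4·32·57=57456; k=3: 1024+35568+4·8·57=38416; k=4: 3520+0+4·78·57=21304 → min 21304.
Length 5: M₁..M₅: k=1: 0+21304+7·4·57=22900; k=2: 896+50160+7·32·57=63824; k=3: 1248+35568+7·8·57=40008; k=4: 5616+0+7·78·57=36738 → min 22900.
Optimal order: (M₁ (((M₂ M₃) M₄) M₅)) with cost 22900.

22900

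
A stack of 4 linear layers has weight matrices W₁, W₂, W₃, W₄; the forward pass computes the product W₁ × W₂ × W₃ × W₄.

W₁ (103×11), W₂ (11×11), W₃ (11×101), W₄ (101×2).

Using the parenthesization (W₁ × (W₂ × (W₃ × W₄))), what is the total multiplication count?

4730

(W₃ × W₄): 11×101 by 101×2 → 11×2, cost 11·101·2 = 2222
(W₂ × (W₃ × W₄)): 11×11 by 11×2 → 11×2, cost 11·11·2 = 242; cumulative 2464
(W₁ × (W₂ × (W₃ × W₄))): 103×11 by 11×2 → 103×2, cost 103·11·2 = 2266; cumulative 4730
Total: 4730 scalar multiplications.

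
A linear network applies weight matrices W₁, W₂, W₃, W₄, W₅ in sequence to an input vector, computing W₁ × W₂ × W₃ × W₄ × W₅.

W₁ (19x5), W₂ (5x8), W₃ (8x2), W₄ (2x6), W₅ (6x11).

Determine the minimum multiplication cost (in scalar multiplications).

Adjacent pairs: W₁W₂ = 19·5·8 = 760; W₂W₃ = 5·8·2 = 80; W₃W₄ = 8·2·6 = 96; W₄W₅ = 2·6·11 = 132.
Length 3: W₁..W₃: k=1: 0+80+19·5·2=270; k=2: 760+0+19·8·2=1064 → min 270 | W₂..W₄: k=2: 0+96+5·8·6=336; k=3: 80+0+5·2·6=140 → min 140 | W₃..W₅: k=3: 0+132+8·2·11=308; k=4: 96+0+8·6·11=624 → min 308.
Length 4: W₁..W₄: k=1: 0+140+19·5·6=710; k=2: 760+96+19·8·6=1768; k=3: 270+0+19·2·6=498 → min 498 | W₂..W₅: k=2: 0+308+5·8·11=748; k=3: 80+132+5·2·11=322; k=4: 140+0+5·6·11=470 → min 322.
Length 5: W₁..W₅: k=1: 0+322+19·5·11=1367; k=2: 760+308+19·8·11=2740; k=3: 270+132+19·2·11=820; k=4: 498+0+19·6·11=1752 → min 820.
Optimal order: ((W₁ × (W₂ × W₃)) × (W₄ × W₅)) with cost 820.

820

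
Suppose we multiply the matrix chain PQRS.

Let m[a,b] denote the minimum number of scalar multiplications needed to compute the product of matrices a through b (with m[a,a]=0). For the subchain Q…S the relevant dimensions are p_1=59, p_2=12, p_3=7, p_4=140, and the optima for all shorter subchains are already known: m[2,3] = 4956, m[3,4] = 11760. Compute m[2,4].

m[2,4] = min over k∈[2,3] of m[2,k]+m[k+1,4]+p_{1}·p_k·p_{4}.
k=2: 0 + 11760 + 59·12·140 = 110880; k=3: 4956 + 0 + 59·7·140 = 62776.
Minimum: 62776 at k=3.

62776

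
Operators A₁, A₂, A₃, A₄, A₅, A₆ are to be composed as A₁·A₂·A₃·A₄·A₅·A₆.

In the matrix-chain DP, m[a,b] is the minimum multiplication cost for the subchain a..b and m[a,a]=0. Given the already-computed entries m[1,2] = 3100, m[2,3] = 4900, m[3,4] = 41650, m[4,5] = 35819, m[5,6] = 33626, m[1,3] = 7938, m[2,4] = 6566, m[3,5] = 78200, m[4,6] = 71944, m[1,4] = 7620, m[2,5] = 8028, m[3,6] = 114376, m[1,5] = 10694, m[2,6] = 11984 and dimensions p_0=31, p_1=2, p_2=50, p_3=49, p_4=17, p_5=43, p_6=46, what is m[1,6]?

14836

m[1,6] = min over k∈[1,5] of m[1,k]+m[k+1,6]+p_{0}·p_k·p_{6}.
k=1: 0 + 11984 + 31·2·46 = 14836; k=2: 3100 + 114376 + 31·50·46 = 188776; k=3: 7938 + 71944 + 31·49·46 = 149756; k=4: 7620 + 33626 + 31·17·46 = 65488; k=5: 10694 + 0 + 31·43·46 = 72012.
Minimum: 14836 at k=1.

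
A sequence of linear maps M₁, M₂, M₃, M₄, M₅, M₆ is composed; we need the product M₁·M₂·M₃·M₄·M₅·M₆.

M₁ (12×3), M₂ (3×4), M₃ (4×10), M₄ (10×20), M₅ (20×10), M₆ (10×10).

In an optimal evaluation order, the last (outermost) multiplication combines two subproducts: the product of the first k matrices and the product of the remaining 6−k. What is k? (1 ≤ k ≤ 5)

1

Adjacent pairs: M₁M₂ = 12·3·4 = 144; M₂M₃ = 3·4·10 = 120; M₃M₄ = 4·10·20 = 800; M₄M₅ = 10·20·10 = 2000; M₅M₆ = 20·10·10 = 2000.
Length 3: M₁..M₃: k=1: 0+120+12·3·10=480; k=2: 144+0+12·4·10=624 → min 480 | M₂..M₄: k=2: 0+800+3·4·20=1040; k=3: 120+0+3·10·20=720 → min 720 | M₃..M₅: k=3: 0+2000+4·10·10=2400; k=4: 800+0+4·20·10=1600 → min 1600 | M₄..M₆: k=4: 0+2000+10·20·10=4000; k=5: 2000+0+10·10·10=3000 → min 3000.
Length 4: M₁..M₄: k=1: 0+720+12·3·20=1440; k=2: 144+800+12·4·20=1904; k=3: 480+0+12·10·20=2880 → min 1440 | M₂..M₅: k=2: 0+1600+3·4·10=1720; k=3: 120+2000+3·10·10=2420; k=4: 720+0+3·20·10=1320 → min 1320 | M₃..M₆: k=3: 0+3000+4·10·10=3400; k=4: 800+2000+4·20·10=3600; k=5: 1600+0+4·10·10=2000 → min 2000.
Length 5: M₁..M₅: k=1: 0+1320+12·3·10=1680; k=2: 144+1600+12·4·10=2224; k=3: 480+2000+12·10·10=3680; k=4: 1440+0+12·20·10=3840 → min 1680 | M₂..M₆: k=2: 0+2000+3·4·10=2120; k=3: 120+3000+3·10·10=3420; k=4: 720+2000+3·20·10=3320; k=5: 1320+0+3·10·10=1620 → min 1620.
Top-level splits: k=1: (M₁..M₁)·(M₂..M₆) → 0+1620+12·3·10 = 1980; k=2: (M₁..M₂)·(M₃..M₆) → 144+2000+12·4·10 = 2624; k=3: (M₁..M₃)·(M₄..M₆) → 480+3000+12·10·10 = 4680; k=4: (M₁..M₄)·(M₅..M₆) → 1440+2000+12·20·10 = 5840; k=5: (M₁..M₅)·(M₆..M₆) → 1680+0+12·10·10 = 2880.
Best split is after M₁, i.e. k = 1.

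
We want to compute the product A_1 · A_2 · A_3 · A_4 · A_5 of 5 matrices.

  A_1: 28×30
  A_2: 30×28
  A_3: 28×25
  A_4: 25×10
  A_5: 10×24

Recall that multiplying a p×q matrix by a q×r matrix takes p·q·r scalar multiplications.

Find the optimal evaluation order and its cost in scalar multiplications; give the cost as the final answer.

Adjacent pairs: A_1A_2 = 28·30·28 = 23520; A_2A_3 = 30·28·25 = 21000; A_3A_4 = 28·25·10 = 7000; A_4A_5 = 25·10·24 = 6000.
Length 3: A_1..A_3: k=1: 0+21000+28·30·25=42000; k=2: 23520+0+28·28·25=43120 → min 42000 | A_2..A_4: k=2: 0+7000+30·28·10=15400; k=3: 21000+0+30·25·10=28500 → min 15400 | A_3..A_5: k=3: 0+6000+28·25·24=22800; k=4: 7000+0+28·10·24=13720 → min 13720.
Length 4: A_1..A_4: k=1: 0+15400+28·30·10=23800; k=2: 23520+7000+28·28·10=38360; k=3: 42000+0+28·25·10=49000 → min 23800 | A_2..A_5: k=2: 0+13720+30·28·24=33880; k=3: 21000+6000+30·25·24=45000; k=4: 15400+0+30·10·24=22600 → min 22600.
Length 5: A_1..A_5: k=1: 0+22600+28·30·24=42760; k=2: 23520+13720+28·28·24=56056; k=3: 42000+6000+28·25·24=64800; k=4: 23800+0+28·10·24=30520 → min 30520.
Optimal parenthesization: ((A_1 · (A_2 · (A_3 · A_4))) · A_5) with cost 30520.

30520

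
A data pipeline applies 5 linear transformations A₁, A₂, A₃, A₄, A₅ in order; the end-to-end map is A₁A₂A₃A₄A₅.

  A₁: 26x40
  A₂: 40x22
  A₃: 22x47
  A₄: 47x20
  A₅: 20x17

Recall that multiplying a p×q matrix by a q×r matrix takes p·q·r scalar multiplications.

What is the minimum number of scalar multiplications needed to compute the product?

Adjacent pairs: A₁A₂ = 26·40·22 = 22880; A₂A₃ = 40·22·47 = 41360; A₃A₄ = 22·47·20 = 20680; A₄A₅ = 47·20·17 = 15980.
Length 3: A₁..A₃: k=1: 0+41360+26·40·47=90240; k=2: 22880+0+26·22·47=49764 → min 49764 | A₂..A₄: k=2: 0+20680+40·22·20=38280; k=3: 41360+0+40·47·20=78960 → min 38280 | A₃..A₅: k=3: 0+15980+22·47·17=33558; k=4: 20680+0+22·20·17=28160 → min 28160.
Length 4: A₁..A₄: k=1: 0+38280+26·40·20=59080; k=2: 22880+20680+26·22·20=55000; k=3: 49764+0+26·47·20=74204 → min 55000 | A₂..A₅: k=2: 0+28160+40·22·17=43120; k=3: 41360+15980+40·47·17=89300; k=4: 38280+0+40·20·17=51880 → min 43120.
Length 5: A₁..A₅: k=1: 0+43120+26·40·17=60800; k=2: 22880+28160+26·22·17=60764; k=3: 49764+15980+26·47·17=86518; k=4: 55000+0+26·20·17=63840 → min 60764.
Optimal order: ((A₁A₂)((A₃A₄)A₅)) with cost 60764.

60764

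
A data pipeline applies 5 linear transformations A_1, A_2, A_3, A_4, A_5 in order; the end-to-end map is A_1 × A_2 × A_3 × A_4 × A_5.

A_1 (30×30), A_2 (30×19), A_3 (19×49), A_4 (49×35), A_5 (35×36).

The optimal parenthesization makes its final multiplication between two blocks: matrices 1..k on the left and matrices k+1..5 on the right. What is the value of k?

2

Adjacent pairs: A_1A_2 = 30·30·19 = 17100; A_2A_3 = 30·19·49 = 27930; A_3A_4 = 19·49·35 = 32585; A_4A_5 = 49·35·36 = 61740.
Length 3: A_1..A_3: k=1: 0+27930+30·30·49=72030; k=2: 17100+0+30·19·49=45030 → min 45030 | A_2..A_4: k=2: 0+32585+30·19·35=52535; k=3: 27930+0+30·49·35=79380 → min 52535 | A_3..A_5: k=3: 0+61740+19·49·36=95256; k=4: 32585+0+19·35·36=56525 → min 56525.
Length 4: A_1..A_4: k=1: 0+52535+30·30·35=84035; k=2: 17100+32585+30·19·35=69635; k=3: 45030+0+30·49·35=96480 → min 69635 | A_2..A_5: k=2: 0+56525+30·19·36=77045; k=3: 27930+61740+30·49·36=142590; k=4: 52535+0+30·35·36=90335 → min 77045.
Top-level splits: k=1: (A_1..A_1)·(A_2..A_5) → 0+77045+30·30·36 = 109445; k=2: (A_1..A_2)·(A_3..A_5) → 17100+56525+30·19·36 = 94145; k=3: (A_1..A_3)·(A_4..A_5) → 45030+61740+30·49·36 = 159690; k=4: (A_1..A_4)·(A_5..A_5) → 69635+0+30·35·36 = 107435.
Best split is after A_2, i.e. k = 2.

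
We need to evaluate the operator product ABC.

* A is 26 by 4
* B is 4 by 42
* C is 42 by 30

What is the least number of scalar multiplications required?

8160

Order (A(BC)): (BC): 4×42 by 42×30 → 4×30, cost 4·42·30 = 5040; (A(BC)): 26×4 by 4×30 → 26×30, cost 26·4·30 = 3120; cumulative 8160. Total 8160.
Order ((AB)C): (AB): 26×4 by 4×42 → 26×42, cost 26·4·42 = 4368; ((AB)C): 26×42 by 42×30 → 26×30, cost 26·42·30 = 32760; cumulative 37128. Total 37128.
Minimum: 8160.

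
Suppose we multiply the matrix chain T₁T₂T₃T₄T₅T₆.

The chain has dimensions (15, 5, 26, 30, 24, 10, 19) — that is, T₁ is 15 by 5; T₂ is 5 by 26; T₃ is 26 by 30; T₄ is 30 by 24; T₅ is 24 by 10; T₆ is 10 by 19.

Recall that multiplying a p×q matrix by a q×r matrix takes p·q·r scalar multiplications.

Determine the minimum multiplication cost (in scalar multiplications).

11075

Adjacent pairs: T₁T₂ = 15·5·26 = 1950; T₂T₃ = 5·26·30 = 3900; T₃T₄ = 26·30·24 = 18720; T₄T₅ = 30·24·10 = 7200; T₅T₆ = 24·10·19 = 4560.
Length 3: T₁..T₃: k=1: 0+3900+15·5·30=6150; k=2: 1950+0+15·26·30=13650 → min 6150 | T₂..T₄: k=2: 0+18720+5·26·24=21840; k=3: 3900+0+5·30·24=7500 → min 7500 | T₃..T₅: k=3: 0+7200+26·30·10=15000; k=4: 18720+0+26·24·10=24960 → min 15000 | T₄..T₆: k=4: 0+4560+30·24·19=18240; k=5: 7200+0+30·10·19=12900 → min 12900.
Length 4: T₁..T₄: k=1: 0+7500+15·5·24=9300; k=2: 1950+18720+15·26·24=30030; k=3: 6150+0+15·30·24=16950 → min 9300 | T₂..T₅: k=2: 0+15000+5·26·10=16300; k=3: 3900+7200+5·30·10=12600; k=4: 7500+0+5·24·10=8700 → min 8700 | T₃..T₆: k=3: 0+12900+26·30·19=27720; k=4: 18720+4560+26·24·19=35136; k=5: 15000+0+26·10·19=19940 → min 19940.
Length 5: T₁..T₅: k=1: 0+8700+15·5·10=9450; k=2: 1950+15000+15·26·10=20850; k=3: 6150+7200+15·30·10=17850; k=4: 9300+0+15·24·10=12900 → min 9450 | T₂..T₆: k=2: 0+19940+5·26·19=22410; k=3: 3900+12900+5·30·19=19650; k=4: 7500+4560+5·24·19=14340; k=5: 8700+0+5·10·19=9650 → min 9650.
Length 6: T₁..T₆: k=1: 0+9650+15·5·19=11075; k=2: 1950+19940+15·26·19=29300; k=3: 6150+12900+15·30·19=27600; k=4: 9300+4560+15·24·19=20700; k=5: 9450+0+15·10·19=12300 → min 11075.
Optimal order: (T₁((((T₂T₃)T₄)T₅)T₆)) with cost 11075.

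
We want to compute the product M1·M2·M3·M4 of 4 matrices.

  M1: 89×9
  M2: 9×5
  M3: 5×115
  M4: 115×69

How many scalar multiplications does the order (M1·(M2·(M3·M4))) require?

(M3·M4): 5×115 by 115×69 → 5×69, cost 5·115·69 = 39675
(M2·(M3·M4)): 9×5 by 5×69 → 9×69, cost 9·5·69 = 3105; cumulative 42780
(M1·(M2·(M3·M4))): 89×9 by 9×69 → 89×69, cost 89·9·69 = 55269; cumulative 98049
Total: 98049 scalar multiplications.

98049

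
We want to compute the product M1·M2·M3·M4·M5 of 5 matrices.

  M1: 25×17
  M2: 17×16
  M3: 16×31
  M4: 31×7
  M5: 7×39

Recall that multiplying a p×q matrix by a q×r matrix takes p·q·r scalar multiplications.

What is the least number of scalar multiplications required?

15176

Adjacent pairs: M1M2 = 25·17·16 = 6800; M2M3 = 17·16·31 = 8432; M3M4 = 16·31·7 = 3472; M4M5 = 31·7·39 = 8463.
Length 3: M1..M3: k=1: 0+8432+25·17·31=21607; k=2: 6800+0+25·16·31=19200 → min 19200 | M2..M4: k=2: 0+3472+17·16·7=5376; k=3: 8432+0+17·31·7=12121 → min 5376 | M3..M5: k=3: 0+8463+16·31·39=27807; k=4: 3472+0+16·7·39=7840 → min 7840.
Length 4: M1..M4: k=1: 0+5376+25·17·7=8351; k=2: 6800+3472+25·16·7=13072; k=3: 19200+0+25·31·7=24625 → min 8351 | M2..M5: k=2: 0+7840+17·16·39=18448; k=3: 8432+8463+17·31·39=37448; k=4: 5376+0+17·7·39=10017 → min 10017.
Length 5: M1..M5: k=1: 0+10017+25·17·39=26592; k=2: 6800+7840+25·16·39=30240; k=3: 19200+8463+25·31·39=57888; k=4: 8351+0+25·7·39=15176 → min 15176.
Optimal order: ((M1·(M2·(M3·M4)))·M5) with cost 15176.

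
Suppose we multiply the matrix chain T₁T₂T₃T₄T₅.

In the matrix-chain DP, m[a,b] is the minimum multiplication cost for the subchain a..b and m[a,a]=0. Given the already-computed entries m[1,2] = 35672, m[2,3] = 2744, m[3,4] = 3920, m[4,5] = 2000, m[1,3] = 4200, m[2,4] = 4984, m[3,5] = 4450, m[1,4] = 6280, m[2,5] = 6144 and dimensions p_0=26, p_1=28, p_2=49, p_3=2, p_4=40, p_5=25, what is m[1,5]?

m[1,5] = min over k∈[1,4] of m[1,k]+m[k+1,5]+p_{0}·p_k·p_{5}.
k=1: 0 + 6144 + 26·28·25 = 24344; k=2: 35672 + 4450 + 26·49·25 = 71972; k=3: 4200 + 2000 + 26·2·25 = 7500; k=4: 6280 + 0 + 26·40·25 = 32280.
Minimum: 7500 at k=3.

7500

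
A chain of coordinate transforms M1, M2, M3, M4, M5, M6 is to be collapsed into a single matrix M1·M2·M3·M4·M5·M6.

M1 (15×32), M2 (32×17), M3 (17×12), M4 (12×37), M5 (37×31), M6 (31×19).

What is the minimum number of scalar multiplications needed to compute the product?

35472

Adjacent pairs: M1M2 = 15·32·17 = 8160; M2M3 = 32·17·12 = 6528; M3M4 = 17·12·37 = 7548; M4M5 = 12·37·31 = 13764; M5M6 = 37·31·19 = 21793.
Length 3: M1..M3: k=1: 0+6528+15·32·12=12288; k=2: 8160+0+15·17·12=11220 → min 11220 | M2..M4: k=2: 0+7548+32·17·37=27676; k=3: 6528+0+32·12·37=20736 → min 20736 | M3..M5: k=3: 0+13764+17·12·31=20088; k=4: 7548+0+17·37·31=27047 → min 20088 | M4..M6: k=4: 0+21793+12·37·19=30229; k=5: 13764+0+12·31·19=20832 → min 20832.
Length 4: M1..M4: k=1: 0+20736+15·32·37=38496; k=2: 8160+7548+15·17·37=25143; k=3: 11220+0+15·12·37=17880 → min 17880 | M2..M5: k=2: 0+20088+32·17·31=36952; k=3: 6528+13764+32·12·31=32196; k=4: 20736+0+32·37·31=57440 → min 32196 | M3..M6: k=3: 0+20832+17·12·19=24708; k=4: 7548+21793+17·37·19=41292; k=5: 20088+0+17·31·19=30101 → min 24708.
Length 5: M1..M5: k=1: 0+32196+15·32·31=47076; k=2: 8160+20088+15·17·31=36153; k=3: 11220+13764+15·12·31=30564; k=4: 17880+0+15·37·31=35085 → min 30564 | M2..M6: k=2: 0+24708+32·17·19=35044; k=3: 6528+20832+32·12·19=34656; k=4: 20736+21793+32·37·19=65025; k=5: 32196+0+32·31·19=51044 → min 34656.
Length 6: M1..M6: k=1: 0+34656+15·32·19=43776; k=2: 8160+24708+15·17·19=37713; k=3: 11220+20832+15·12·19=35472; k=4: 17880+21793+15·37·19=50218; k=5: 30564+0+15·31·19=39399 → min 35472.
Optimal order: (((M1·M2)·M3)·((M4·M5)·M6)) with cost 35472.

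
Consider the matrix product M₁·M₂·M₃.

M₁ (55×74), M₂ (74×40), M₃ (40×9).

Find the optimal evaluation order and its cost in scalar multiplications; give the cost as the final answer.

63270

(M₁·(M₂·M₃)): cost 63270.
((M₁·M₂)·M₃): cost 182600.
Optimal: (M₁·(M₂·M₃)) with cost 63270.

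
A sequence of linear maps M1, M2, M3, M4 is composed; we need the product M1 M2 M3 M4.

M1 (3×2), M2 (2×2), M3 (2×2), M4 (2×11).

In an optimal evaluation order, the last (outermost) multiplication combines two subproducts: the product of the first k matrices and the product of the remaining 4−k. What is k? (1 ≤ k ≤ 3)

Adjacent pairs: M1M2 = 3·2·2 = 12; M2M3 = 2·2·2 = 8; M3M4 = 2·2·11 = 44.
Length 3: M1..M3: k=1: 0+8+3·2·2=20; k=2: 12+0+3·2·2=24 → min 20 | M2..M4: k=2: 0+44+2·2·11=88; k=3: 8+0+2·2·11=52 → min 52.
Top-level splits: k=1: (M1..M1)·(M2..M4) → 0+52+3·2·11 = 118; k=2: (M1..M2)·(M3..M4) → 12+44+3·2·11 = 122; k=3: (M1..M3)·(M4..M4) → 20+0+3·2·11 = 86.
Best split is after M3, i.e. k = 3.

3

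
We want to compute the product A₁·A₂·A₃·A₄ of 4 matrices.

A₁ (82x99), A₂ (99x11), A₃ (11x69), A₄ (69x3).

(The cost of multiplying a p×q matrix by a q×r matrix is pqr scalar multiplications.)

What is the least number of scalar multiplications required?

Adjacent pairs: A₁A₂ = 82·99·11 = 89298; A₂A₃ = 99·11·69 = 75141; A₃A₄ = 11·69·3 = 2277.
Length 3: A₁..A₃: k=1: 0+75141+82·99·69=635283; k=2: 89298+0+82·11·69=151536 → min 151536 | A₂..A₄: k=2: 0+2277+99·11·3=5544; k=3: 75141+0+99·69·3=95634 → min 5544.
Length 4: A₁..A₄: k=1: 0+5544+82·99·3=29898; k=2: 89298+2277+82·11·3=94281; k=3: 151536+0+82·69·3=168510 → min 29898.
Optimal order: (A₁·(A₂·(A₃·A₄))) with cost 29898.

29898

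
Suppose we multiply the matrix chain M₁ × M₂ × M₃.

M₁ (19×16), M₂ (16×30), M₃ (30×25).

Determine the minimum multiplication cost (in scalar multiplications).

19600

Order (M₁ × (M₂ × M₃)): (M₂ × M₃): 16×30 by 30×25 → 16×25, cost 16·30·25 = 12000; (M₁ × (M₂ × M₃)): 19×16 by 16×25 → 19×25, cost 19·16·25 = 7600; cumulative 19600. Total 19600.
Order ((M₁ × M₂) × M₃): (M₁ × M₂): 19×16 by 16×30 → 19×30, cost 19·16·30 = 9120; ((M₁ × M₂) × M₃): 19×30 by 30×25 → 19×25, cost 19·30·25 = 14250; cumulative 23370. Total 23370.
Minimum: 19600.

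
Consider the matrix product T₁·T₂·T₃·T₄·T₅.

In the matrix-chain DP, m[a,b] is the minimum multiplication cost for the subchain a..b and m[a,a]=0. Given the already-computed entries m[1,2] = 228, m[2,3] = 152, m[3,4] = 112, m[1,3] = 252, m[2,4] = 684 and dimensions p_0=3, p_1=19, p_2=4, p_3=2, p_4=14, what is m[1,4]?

336

m[1,4] = min over k∈[1,3] of m[1,k]+m[k+1,4]+p_{0}·p_k·p_{4}.
k=1: 0 + 684 + 3·19·14 = 1482; k=2: 228 + 112 + 3·4·14 = 508; k=3: 252 + 0 + 3·2·14 = 336.
Minimum: 336 at k=3.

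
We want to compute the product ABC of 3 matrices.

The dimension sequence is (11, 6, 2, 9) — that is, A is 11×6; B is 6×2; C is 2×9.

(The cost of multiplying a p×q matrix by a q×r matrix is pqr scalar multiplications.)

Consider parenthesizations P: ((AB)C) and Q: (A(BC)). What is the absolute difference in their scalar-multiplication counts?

372

Order P = ((AB)C): (AB): 11×6 by 6×2 → 11×2, cost 11·6·2 = 132; ((AB)C): 11×2 by 2×9 → 11×9, cost 11·2·9 = 198; cumulative 330. Total 330.
Order Q = (A(BC)): (BC): 6×2 by 2×9 → 6×9, cost 6·2·9 = 108; (A(BC)): 11×6 by 6×9 → 11×9, cost 11·6·9 = 594; cumulative 702. Total 702.
Difference: |330 − 702| = 372.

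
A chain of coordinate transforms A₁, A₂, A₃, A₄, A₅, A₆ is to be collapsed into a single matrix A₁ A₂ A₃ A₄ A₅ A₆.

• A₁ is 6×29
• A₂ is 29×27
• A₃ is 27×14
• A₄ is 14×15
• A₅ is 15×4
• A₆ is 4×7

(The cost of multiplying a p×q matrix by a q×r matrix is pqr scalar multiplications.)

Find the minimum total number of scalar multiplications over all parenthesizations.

Adjacent pairs: A₁A₂ = 6·29·27 = 4698; A₂A₃ = 29·27·14 = 10962; A₃A₄ = 27·14·15 = 5670; A₄A₅ = 14·15·4 = 840; A₅A₆ = 15·4·7 = 420.
Length 3: A₁..A₃: k=1: 0+10962+6·29·14=13398; k=2: 4698+0+6·27·14=6966 → min 6966 | A₂..A₄: k=2: 0+5670+29·27·15=17415; k=3: 10962+0+29·14·15=17052 → min 17052 | A₃..A₅: k=3: 0+840+27·14·4=2352; k=4: 5670+0+27·15·4=7290 → min 2352 | A₄..A₆: k=4: 0+420+14·15·7=1890; k=5: 840+0+14·4·7=1232 → min 1232.
Length 4: A₁..A₄: k=1: 0+17052+6·29·15=19662; k=2: 4698+5670+6·27·15=12798; k=3: 6966+0+6·14·15=8226 → min 8226 | A₂..A₅: k=2: 0+2352+29·27·4=5484; k=3: 10962+840+29·14·4=13426; k=4: 17052+0+29·15·4=18792 → min 5484 | A₃..A₆: k=3: 0+1232+27·14·7=3878; k=4: 5670+420+27·15·7=8925; k=5: 2352+0+27·4·7=3108 → min 3108.
Length 5: A₁..A₅: k=1: 0+5484+6·29·4=6180; k=2: 4698+2352+6·27·4=7698; k=3: 6966+840+6·14·4=8142; k=4: 8226+0+6·15·4=8586 → min 6180 | A₂..A₆: k=2: 0+3108+29·27·7=8589; k=3: 10962+1232+29·14·7=15036; k=4: 17052+420+29·15·7=20517; k=5: 5484+0+29·4·7=6296 → min 6296.
Length 6: A₁..A₆: k=1: 0+6296+6·29·7=7514; k=2: 4698+3108+6·27·7=8940; k=3: 6966+1232+6·14·7=8786; k=4: 8226+420+6·15·7=9276; k=5: 6180+0+6·4·7=6348 → min 6348.
Optimal order: ((A₁ (A₂ (A₃ (A₄ A₅)))) A₆) with cost 6348.

6348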